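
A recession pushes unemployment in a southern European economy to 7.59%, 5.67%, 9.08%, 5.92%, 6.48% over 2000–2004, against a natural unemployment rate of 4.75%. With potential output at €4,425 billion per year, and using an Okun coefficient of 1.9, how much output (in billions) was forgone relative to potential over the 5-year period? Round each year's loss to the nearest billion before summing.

€923 billion

Year 2000: gap = -1.9 × (7.59 - 4.75) = -5.396%, loss ≈ 4425 × 5.396/100 ≈ 239.
Year 2001: gap = -1.9 × (5.67 - 4.75) = -1.748%, loss ≈ 4425 × 1.748/100 ≈ 77.
Year 2002: gap = -1.9 × (9.08 - 4.75) = -8.227%, loss ≈ 4425 × 8.227/100 ≈ 364.
Year 2003: gap = -1.9 × (5.92 - 4.75) = -2.223%, loss ≈ 4425 × 2.223/100 ≈ 98.
Year 2004: gap = -1.9 × (6.48 - 4.75) = -3.287%, loss ≈ 4425 × 3.287/100 ≈ 145.
Total lost output = 239 + 77 + 364 + 98 + 145 = 923 billion.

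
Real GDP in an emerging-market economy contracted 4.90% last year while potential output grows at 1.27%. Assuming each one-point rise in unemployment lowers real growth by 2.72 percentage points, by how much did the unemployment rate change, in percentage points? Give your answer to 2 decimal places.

2.27 percentage points

Growth-rate Okun's law: g_Y = g_Y* - β × Δu, so Δu = (g_Y* - g_Y)/β.
Δu = (1.27 + 4.9)/2.72 = 6.17/2.72 = 2.27 percentage points.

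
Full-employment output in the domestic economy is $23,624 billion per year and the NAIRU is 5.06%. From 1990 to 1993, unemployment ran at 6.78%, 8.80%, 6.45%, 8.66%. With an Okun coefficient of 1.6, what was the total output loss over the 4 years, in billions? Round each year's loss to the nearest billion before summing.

Year 1990: gap = -1.6 × (6.78 - 5.06) = -2.752%, loss ≈ 23624 × 2.752/100 ≈ 650.
Year 1991: gap = -1.6 × (8.8 - 5.06) = -5.984%, loss ≈ 23624 × 5.984/100 ≈ 1414.
Year 1992: gap = -1.6 × (6.45 - 5.06) = -2.224%, loss ≈ 23624 × 2.224/100 ≈ 525.
Year 1993: gap = -1.6 × (8.66 - 5.06) = -5.76%, loss ≈ 23624 × 5.76/100 ≈ 1361.
Total lost output = 650 + 1414 + 525 + 1361 = 3950 billion.

$3,950 billion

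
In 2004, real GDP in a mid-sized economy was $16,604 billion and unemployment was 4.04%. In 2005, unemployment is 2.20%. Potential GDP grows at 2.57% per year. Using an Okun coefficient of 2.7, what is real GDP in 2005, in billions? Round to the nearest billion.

Δu = 2.2 - 4.04 = -1.84 points.
Okun's law (growth form): g_Y = g_Y* - β × Δu = 2.57 - 2.7 × (-1.84) = 2.57 + 4.968 = 7.538%.
Real GDP in the next year = 16604 × (1 + 7.538/100) = 16604 × 1.07538 ≈ 17856 billion.

$17,856 billion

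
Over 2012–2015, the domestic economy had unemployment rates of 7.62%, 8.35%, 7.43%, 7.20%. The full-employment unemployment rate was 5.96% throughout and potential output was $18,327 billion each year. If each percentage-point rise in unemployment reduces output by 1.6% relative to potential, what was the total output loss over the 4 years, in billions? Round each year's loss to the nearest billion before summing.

Year 2012: gap = -1.6 × (7.62 - 5.96) = -2.656%, loss ≈ 18327 × 2.656/100 ≈ 487.
Year 2013: gap = -1.6 × (8.35 - 5.96) = -3.824%, loss ≈ 18327 × 3.824/100 ≈ 701.
Year 2014: gap = -1.6 × (7.43 - 5.96) = -2.352%, loss ≈ 18327 × 2.352/100 ≈ 431.
Year 2015: gap = -1.6 × (7.2 - 5.96) = -1.984%, loss ≈ 18327 × 1.984/100 ≈ 364.
Total lost output = 487 + 701 + 431 + 364 = 1983 billion.

$1,983 billion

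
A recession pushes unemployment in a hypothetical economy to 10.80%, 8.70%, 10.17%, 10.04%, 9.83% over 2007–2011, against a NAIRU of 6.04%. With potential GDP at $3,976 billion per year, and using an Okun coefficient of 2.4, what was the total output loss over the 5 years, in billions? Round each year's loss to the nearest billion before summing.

$1,846 billion

Year 2007: gap = -2.4 × (10.8 - 6.04) = -11.424%, loss ≈ 3976 × 11.424/100 ≈ 454.
Year 2008: gap = -2.4 × (8.7 - 6.04) = -6.384%, loss ≈ 3976 × 6.384/100 ≈ 254.
Year 2009: gap = -2.4 × (10.17 - 6.04) = -9.912%, loss ≈ 3976 × 9.912/100 ≈ 394.
Year 2010: gap = -2.4 × (10.04 - 6.04) = -9.6%, loss ≈ 3976 × 9.6/100 ≈ 382.
Year 2011: gap = -2.4 × (9.83 - 6.04) = -9.096%, loss ≈ 3976 × 9.096/100 ≈ 362.
Total lost output = 454 + 254 + 394 + 382 + 362 = 1846 billion.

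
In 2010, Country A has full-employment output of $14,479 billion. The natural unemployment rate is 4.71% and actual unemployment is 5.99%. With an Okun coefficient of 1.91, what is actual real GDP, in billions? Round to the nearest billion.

$14,125 billion

Unemployment gap = 5.99 - 4.71 = 1.28 points, so the output gap is -1.91 × 1.28 = -2.4448%.
Actual GDP = 14479 × (1 - 2.4448/100) = 14479 × 0.975552 ≈ 14125 billion.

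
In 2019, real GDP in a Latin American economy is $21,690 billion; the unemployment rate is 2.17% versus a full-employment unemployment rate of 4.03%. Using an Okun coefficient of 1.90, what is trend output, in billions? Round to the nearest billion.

$20,950 billion

Unemployment gap = 2.17 - 4.03 = -1.86 points, so output gap = -1.9 × (-1.86) = 3.534%.
Since Y = Y* × (1 + gap/100), Y* = 21690/1.03534 ≈ 20950 billion.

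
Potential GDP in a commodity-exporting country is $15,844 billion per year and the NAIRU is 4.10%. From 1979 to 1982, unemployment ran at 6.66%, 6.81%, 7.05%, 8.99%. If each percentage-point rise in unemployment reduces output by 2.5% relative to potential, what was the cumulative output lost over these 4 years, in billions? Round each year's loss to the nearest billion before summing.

$5,192 billion

Year 1979: gap = -2.5 × (6.66 - 4.1) = -6.4%, loss ≈ 15844 × 6.4/100 ≈ 1014.
Year 1980: gap = -2.5 × (6.81 - 4.1) = -6.775%, loss ≈ 15844 × 6.775/100 ≈ 1073.
Year 1981: gap = -2.5 × (7.05 - 4.1) = -7.375%, loss ≈ 15844 × 7.375/100 ≈ 1168.
Year 1982: gap = -2.5 × (8.99 - 4.1) = -12.225%, loss ≈ 15844 × 12.225/100 ≈ 1937.
Total lost output = 1014 + 1073 + 1168 + 1937 = 5192 billion.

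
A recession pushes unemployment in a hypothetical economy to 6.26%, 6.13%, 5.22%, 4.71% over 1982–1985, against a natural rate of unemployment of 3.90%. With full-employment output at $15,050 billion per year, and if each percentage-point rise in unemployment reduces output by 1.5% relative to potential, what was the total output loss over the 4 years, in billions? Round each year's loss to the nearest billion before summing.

$1,517 billion

Year 1982: gap = -1.5 × (6.26 - 3.9) = -3.54%, loss ≈ 15050 × 3.54/100 ≈ 533.
Year 1983: gap = -1.5 × (6.13 - 3.9) = -3.345%, loss ≈ 15050 × 3.345/100 ≈ 503.
Year 1984: gap = -1.5 × (5.22 - 3.9) = -1.98%, loss ≈ 15050 × 1.98/100 ≈ 298.
Year 1985: gap = -1.5 × (4.71 - 3.9) = -1.215%, loss ≈ 15050 × 1.215/100 ≈ 183.
Total lost output = 533 + 503 + 298 + 183 = 1517 billion.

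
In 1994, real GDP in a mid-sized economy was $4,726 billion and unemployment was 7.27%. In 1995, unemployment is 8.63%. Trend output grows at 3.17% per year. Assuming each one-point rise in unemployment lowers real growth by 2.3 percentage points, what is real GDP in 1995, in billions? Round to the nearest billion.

$4,728 billion

Δu = 8.63 - 7.27 = 1.36 points.
Okun's law (growth form): g_Y = g_Y* - β × Δu = 3.17 - 2.3 × (1.36) = 3.17 - 3.128 = 0.042%.
Real GDP in the next year = 4726 × (1 + 0.042/100) = 4726 × 1.00042 ≈ 4728 billion.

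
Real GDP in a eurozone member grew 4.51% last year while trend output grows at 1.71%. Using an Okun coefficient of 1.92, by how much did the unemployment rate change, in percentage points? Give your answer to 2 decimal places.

-1.46 percentage points

Growth-rate Okun's law: g_Y = g_Y* - β × Δu, so Δu = (g_Y* - g_Y)/β.
Δu = (1.71 - 4.51)/1.92 = -2.8/1.92 = -1.46 percentage points.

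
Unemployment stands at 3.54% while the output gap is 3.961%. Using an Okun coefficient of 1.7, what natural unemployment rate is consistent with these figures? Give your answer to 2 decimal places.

From Okun's law, u - u* = -(output gap)/β = -(3.961)/1.7 = -2.33 points.
So u* = 3.54 + 2.33 = 5.87%.

5.87%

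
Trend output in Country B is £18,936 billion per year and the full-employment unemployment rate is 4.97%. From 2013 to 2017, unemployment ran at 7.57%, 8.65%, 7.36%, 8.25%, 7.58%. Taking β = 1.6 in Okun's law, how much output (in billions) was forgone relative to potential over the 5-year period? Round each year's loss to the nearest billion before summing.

£4,412 billion

Year 2013: gap = -1.6 × (7.57 - 4.97) = -4.16%, loss ≈ 18936 × 4.16/100 ≈ 788.
Year 2014: gap = -1.6 × (8.65 - 4.97) = -5.888%, loss ≈ 18936 × 5.888/100 ≈ 1115.
Year 2015: gap = -1.6 × (7.36 - 4.97) = -3.824%, loss ≈ 18936 × 3.824/100 ≈ 724.
Year 2016: gap = -1.6 × (8.25 - 4.97) = -5.248%, loss ≈ 18936 × 5.248/100 ≈ 994.
Year 2017: gap = -1.6 × (7.58 - 4.97) = -4.176%, loss ≈ 18936 × 4.176/100 ≈ 791.
Total lost output = 788 + 1115 + 724 + 994 + 791 = 4412 billion.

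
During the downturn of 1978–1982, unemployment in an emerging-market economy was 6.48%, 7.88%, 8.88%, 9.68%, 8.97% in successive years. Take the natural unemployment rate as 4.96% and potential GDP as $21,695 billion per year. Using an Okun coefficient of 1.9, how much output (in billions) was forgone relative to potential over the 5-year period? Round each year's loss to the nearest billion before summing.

Year 1978: gap = -1.9 × (6.48 - 4.96) = -2.888%, loss ≈ 21695 × 2.888/100 ≈ 627.
Year 1979: gap = -1.9 × (7.88 - 4.96) = -5.548%, loss ≈ 21695 × 5.548/100 ≈ 1204.
Year 1980: gap = -1.9 × (8.88 - 4.96) = -7.448%, loss ≈ 21695 × 7.448/100 ≈ 1616.
Year 1981: gap = -1.9 × (9.68 - 4.96) = -8.968%, loss ≈ 21695 × 8.968/100 ≈ 1946.
Year 1982: gap = -1.9 × (8.97 - 4.96) = -7.619%, loss ≈ 21695 × 7.619/100 ≈ 1653.
Total lost output = 627 + 1204 + 1616 + 1946 + 1653 = 7046 billion.

$7,046 billion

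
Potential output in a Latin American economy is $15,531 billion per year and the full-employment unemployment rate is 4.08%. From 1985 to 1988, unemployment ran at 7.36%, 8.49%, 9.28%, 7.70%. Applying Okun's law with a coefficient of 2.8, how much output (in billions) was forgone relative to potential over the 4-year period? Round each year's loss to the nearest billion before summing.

$7,179 billion

Year 1985: gap = -2.8 × (7.36 - 4.08) = -9.184%, loss ≈ 15531 × 9.184/100 ≈ 1426.
Year 1986: gap = -2.8 × (8.49 - 4.08) = -12.348%, loss ≈ 15531 × 12.348/100 ≈ 1918.
Year 1987: gap = -2.8 × (9.28 - 4.08) = -14.56%, loss ≈ 15531 × 14.56/100 ≈ 2261.
Year 1988: gap = -2.8 × (7.7 - 4.08) = -10.136%, loss ≈ 15531 × 10.136/100 ≈ 1574.
Total lost output = 1426 + 1918 + 2261 + 1574 = 7179 billion.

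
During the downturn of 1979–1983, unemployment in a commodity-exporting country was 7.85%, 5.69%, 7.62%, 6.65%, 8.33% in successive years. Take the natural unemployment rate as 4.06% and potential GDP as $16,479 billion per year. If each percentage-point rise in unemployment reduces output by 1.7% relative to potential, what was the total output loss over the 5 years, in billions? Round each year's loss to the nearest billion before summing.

$4,438 billion

Year 1979: gap = -1.7 × (7.85 - 4.06) = -6.443%, loss ≈ 16479 × 6.443/100 ≈ 1062.
Year 1980: gap = -1.7 × (5.69 - 4.06) = -2.771%, loss ≈ 16479 × 2.771/100 ≈ 457.
Year 1981: gap = -1.7 × (7.62 - 4.06) = -6.052%, loss ≈ 16479 × 6.052/100 ≈ 997.
Year 1982: gap = -1.7 × (6.65 - 4.06) = -4.403%, loss ≈ 16479 × 4.403/100 ≈ 726.
Year 1983: gap = -1.7 × (8.33 - 4.06) = -7.259%, loss ≈ 16479 × 7.259/100 ≈ 1196.
Total lost output = 1062 + 457 + 997 + 726 + 1196 = 4438 billion.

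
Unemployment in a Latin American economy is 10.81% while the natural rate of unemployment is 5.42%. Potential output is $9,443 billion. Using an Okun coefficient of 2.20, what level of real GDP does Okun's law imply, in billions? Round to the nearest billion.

$8,323 billion

Unemployment gap = 10.81 - 5.42 = 5.39 points, so the output gap is -2.2 × 5.39 = -11.858%.
Actual GDP = 9443 × (1 - 11.858/100) = 9443 × 0.88142 ≈ 8323 billion.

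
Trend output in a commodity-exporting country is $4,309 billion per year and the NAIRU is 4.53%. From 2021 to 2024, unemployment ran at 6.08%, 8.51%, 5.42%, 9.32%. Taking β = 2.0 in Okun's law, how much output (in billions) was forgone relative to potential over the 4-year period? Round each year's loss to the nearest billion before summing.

$967 billion

Year 2021: gap = -2.0 × (6.08 - 4.53) = -3.1%, loss ≈ 4309 × 3.1/100 ≈ 134.
Year 2022: gap = -2.0 × (8.51 - 4.53) = -7.96%, loss ≈ 4309 × 7.96/100 ≈ 343.
Year 2023: gap = -2.0 × (5.42 - 4.53) = -1.78%, loss ≈ 4309 × 1.78/100 ≈ 77.
Year 2024: gap = -2.0 × (9.32 - 4.53) = -9.58%, loss ≈ 4309 × 9.58/100 ≈ 413.
Total lost output = 134 + 343 + 77 + 413 = 967 billion.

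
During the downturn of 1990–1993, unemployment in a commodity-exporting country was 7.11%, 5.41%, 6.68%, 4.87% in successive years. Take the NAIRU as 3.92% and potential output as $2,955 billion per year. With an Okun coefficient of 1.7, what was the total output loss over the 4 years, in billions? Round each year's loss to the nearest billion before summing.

$422 billion

Year 1990: gap = -1.7 × (7.11 - 3.92) = -5.423%, loss ≈ 2955 × 5.423/100 ≈ 160.
Year 1991: gap = -1.7 × (5.41 - 3.92) = -2.533%, loss ≈ 2955 × 2.533/100 ≈ 75.
Year 1992: gap = -1.7 × (6.68 - 3.92) = -4.692%, loss ≈ 2955 × 4.692/100 ≈ 139.
Year 1993: gap = -1.7 × (4.87 - 3.92) = -1.615%, loss ≈ 2955 × 1.615/100 ≈ 48.
Total lost output = 160 + 75 + 139 + 48 = 422 billion.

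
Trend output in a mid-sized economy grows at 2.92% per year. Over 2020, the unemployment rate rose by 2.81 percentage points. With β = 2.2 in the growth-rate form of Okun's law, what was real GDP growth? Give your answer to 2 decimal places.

-3.26%

Growth-rate Okun's law: g_Y = g_Y* - β × Δu.
g_Y = 2.92 - 2.2 × (2.81) = 2.92 - 6.182 = -3.262%, i.e. -3.26% to 2 d.p.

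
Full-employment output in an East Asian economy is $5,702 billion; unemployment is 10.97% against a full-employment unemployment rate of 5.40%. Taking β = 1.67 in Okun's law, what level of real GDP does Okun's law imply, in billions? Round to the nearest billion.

Unemployment gap = 10.97 - 5.4 = 5.57 points, so the output gap is -1.67 × 5.57 = -9.3019%.
Actual GDP = 5702 × (1 - 9.3019/100) = 5702 × 0.906981 ≈ 5172 billion.

$5,172 billion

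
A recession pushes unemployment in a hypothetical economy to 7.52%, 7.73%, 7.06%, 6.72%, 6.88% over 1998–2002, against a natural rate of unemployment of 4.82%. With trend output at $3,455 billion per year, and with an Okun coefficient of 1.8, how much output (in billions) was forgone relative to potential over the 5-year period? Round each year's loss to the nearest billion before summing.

$734 billion

Year 1998: gap = -1.8 × (7.52 - 4.82) = -4.86%, loss ≈ 3455 × 4.86/100 ≈ 168.
Year 1999: gap = -1.8 × (7.73 - 4.82) = -5.238%, loss ≈ 3455 × 5.238/100 ≈ 181.
Year 2000: gap = -1.8 × (7.06 - 4.82) = -4.032%, loss ≈ 3455 × 4.032/100 ≈ 139.
Year 2001: gap = -1.8 × (6.72 - 4.82) = -3.42%, loss ≈ 3455 × 3.42/100 ≈ 118.
Year 2002: gap = -1.8 × (6.88 - 4.82) = -3.708%, loss ≈ 3455 × 3.708/100 ≈ 128.
Total lost output = 168 + 181 + 139 + 118 + 128 = 734 billion.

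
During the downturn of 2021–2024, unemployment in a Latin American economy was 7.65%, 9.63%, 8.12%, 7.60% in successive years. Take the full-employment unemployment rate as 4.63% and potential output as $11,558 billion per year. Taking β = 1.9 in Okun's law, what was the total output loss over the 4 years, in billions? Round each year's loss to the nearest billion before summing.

$3,179 billion

Year 2021: gap = -1.9 × (7.65 - 4.63) = -5.738%, loss ≈ 11558 × 5.738/100 ≈ 663.
Year 2022: gap = -1.9 × (9.63 - 4.63) = -9.5%, loss ≈ 11558 × 9.5/100 ≈ 1098.
Year 2023: gap = -1.9 × (8.12 - 4.63) = -6.631%, loss ≈ 11558 × 6.631/100 ≈ 766.
Year 2024: gap = -1.9 × (7.6 - 4.63) = -5.643%, loss ≈ 11558 × 5.643/100 ≈ 652.
Total lost output = 663 + 1098 + 766 + 652 = 3179 billion.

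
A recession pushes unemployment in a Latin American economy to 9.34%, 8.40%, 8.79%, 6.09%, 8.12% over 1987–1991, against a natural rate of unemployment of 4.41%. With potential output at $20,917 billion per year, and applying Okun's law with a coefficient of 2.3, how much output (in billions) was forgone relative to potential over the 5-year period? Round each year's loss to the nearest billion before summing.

$8,992 billion

Year 1987: gap = -2.3 × (9.34 - 4.41) = -11.339%, loss ≈ 20917 × 11.339/100 ≈ 2372.
Year 1988: gap = -2.3 × (8.4 - 4.41) = -9.177%, loss ≈ 20917 × 9.177/100 ≈ 1920.
Year 1989: gap = -2.3 × (8.79 - 4.41) = -10.074%, loss ≈ 20917 × 10.074/100 ≈ 2107.
Year 1990: gap = -2.3 × (6.09 - 4.41) = -3.864%, loss ≈ 20917 × 3.864/100 ≈ 808.
Year 1991: gap = -2.3 × (8.12 - 4.41) = -8.533%, loss ≈ 20917 × 8.533/100 ≈ 1785.
Total lost output = 2372 + 1920 + 2107 + 808 + 1785 = 8992 billion.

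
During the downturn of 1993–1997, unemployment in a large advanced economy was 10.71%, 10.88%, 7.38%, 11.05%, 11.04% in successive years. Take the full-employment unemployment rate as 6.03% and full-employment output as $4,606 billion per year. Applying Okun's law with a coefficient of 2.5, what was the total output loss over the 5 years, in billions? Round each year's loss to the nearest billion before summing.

$2,407 billion

Year 1993: gap = -2.5 × (10.71 - 6.03) = -11.7%, loss ≈ 4606 × 11.7/100 ≈ 539.
Year 1994: gap = -2.5 × (10.88 - 6.03) = -12.125%, loss ≈ 4606 × 12.125/100 ≈ 558.
Year 1995: gap = -2.5 × (7.38 - 6.03) = -3.375%, loss ≈ 4606 × 3.375/100 ≈ 155.
Year 1996: gap = -2.5 × (11.05 - 6.03) = -12.55%, loss ≈ 4606 × 12.55/100 ≈ 578.
Year 1997: gap = -2.5 × (11.04 - 6.03) = -12.525%, loss ≈ 4606 × 12.525/100 ≈ 577.
Total lost output = 539 + 558 + 155 + 578 + 577 = 2407 billion.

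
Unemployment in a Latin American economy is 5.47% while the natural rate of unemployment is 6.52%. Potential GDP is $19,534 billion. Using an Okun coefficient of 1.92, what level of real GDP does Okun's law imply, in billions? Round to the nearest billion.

Unemployment gap = 5.47 - 6.52 = -1.05 points, so the output gap is -1.92 × (-1.05) = 2.016%.
Actual GDP = 19534 × (1 + 2.016/100) = 19534 × 1.02016 ≈ 19928 billion.

$19,928 billion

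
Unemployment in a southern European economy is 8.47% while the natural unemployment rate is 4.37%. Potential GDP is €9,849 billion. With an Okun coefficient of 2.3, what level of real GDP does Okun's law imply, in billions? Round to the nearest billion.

€8,920 billion

Unemployment gap = 8.47 - 4.37 = 4.1 points, so the output gap is -2.3 × 4.1 = -9.43%.
Actual GDP = 9849 × (1 - 9.43/100) = 9849 × 0.9057 ≈ 8920 billion.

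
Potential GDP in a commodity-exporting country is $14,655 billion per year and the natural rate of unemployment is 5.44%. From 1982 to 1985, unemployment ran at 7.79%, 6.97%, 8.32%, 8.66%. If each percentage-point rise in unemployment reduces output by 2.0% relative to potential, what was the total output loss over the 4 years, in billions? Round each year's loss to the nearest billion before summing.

Year 1982: gap = -2.0 × (7.79 - 5.44) = -4.7%, loss ≈ 14655 × 4.7/100 ≈ 689.
Year 1983: gap = -2.0 × (6.97 - 5.44) = -3.06%, loss ≈ 14655 × 3.06/100 ≈ 448.
Year 1984: gap = -2.0 × (8.32 - 5.44) = -5.76%, loss ≈ 14655 × 5.76/100 ≈ 844.
Year 1985: gap = -2.0 × (8.66 - 5.44) = -6.44%, loss ≈ 14655 × 6.44/100 ≈ 944.
Total lost output = 689 + 448 + 844 + 944 = 2925 billion.

$2,925 billion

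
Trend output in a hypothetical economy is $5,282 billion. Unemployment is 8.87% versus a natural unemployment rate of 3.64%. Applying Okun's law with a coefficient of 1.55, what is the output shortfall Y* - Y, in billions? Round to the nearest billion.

$428 billion

Output gap = -1.55 × (8.87 - 3.64) = -1.55 × 5.23 = -8.1065%.
Actual GDP ≈ 5282 × 0.918935 ≈ 4854 billion, so the shortfall is 5282 - 4854 = 428 billion.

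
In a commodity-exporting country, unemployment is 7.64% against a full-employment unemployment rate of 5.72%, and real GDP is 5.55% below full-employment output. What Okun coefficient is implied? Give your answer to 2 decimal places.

β ≈ 2.89

Okun's law: output gap = -β × (u - u*).
-5.55 = -β × (7.64 - 5.72) = -β × 1.92, so β = 5.55/1.92 = 2.89.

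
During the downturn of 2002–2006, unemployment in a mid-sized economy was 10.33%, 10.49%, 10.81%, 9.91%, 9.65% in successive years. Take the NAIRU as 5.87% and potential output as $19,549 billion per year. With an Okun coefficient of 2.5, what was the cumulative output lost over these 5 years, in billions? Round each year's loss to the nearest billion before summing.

Year 2002: gap = -2.5 × (10.33 - 5.87) = -11.15%, loss ≈ 19549 × 11.15/100 ≈ 2180.
Year 2003: gap = -2.5 × (10.49 - 5.87) = -11.55%, loss ≈ 19549 × 11.55/100 ≈ 2258.
Year 2004: gap = -2.5 × (10.81 - 5.87) = -12.35%, loss ≈ 19549 × 12.35/100 ≈ 2414.
Year 2005: gap = -2.5 × (9.91 - 5.87) = -10.1%, loss ≈ 19549 × 10.1/100 ≈ 1974.
Year 2006: gap = -2.5 × (9.65 - 5.87) = -9.45%, loss ≈ 19549 × 9.45/100 ≈ 1847.
Total lost output = 2180 + 2258 + 2414 + 1974 + 1847 = 10673 billion.

$10,673 billion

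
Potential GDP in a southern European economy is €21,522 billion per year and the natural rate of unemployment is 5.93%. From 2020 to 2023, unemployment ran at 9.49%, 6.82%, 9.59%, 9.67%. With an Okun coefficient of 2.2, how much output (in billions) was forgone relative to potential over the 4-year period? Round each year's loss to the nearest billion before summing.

€5,611 billion

Year 2020: gap = -2.2 × (9.49 - 5.93) = -7.832%, loss ≈ 21522 × 7.832/100 ≈ 1686.
Year 2021: gap = -2.2 × (6.82 - 5.93) = -1.958%, loss ≈ 21522 × 1.958/100 ≈ 421.
Year 2022: gap = -2.2 × (9.59 - 5.93) = -8.052%, loss ≈ 21522 × 8.052/100 ≈ 1733.
Year 2023: gap = -2.2 × (9.67 - 5.93) = -8.228%, loss ≈ 21522 × 8.228/100 ≈ 1771.
Total lost output = 1686 + 421 + 1733 + 1771 = 5611 billion.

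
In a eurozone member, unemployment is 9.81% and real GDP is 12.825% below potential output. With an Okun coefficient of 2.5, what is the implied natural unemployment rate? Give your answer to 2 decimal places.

From Okun's law, u - u* = -(output gap)/β = -(-12.825)/2.5 = 5.13 points.
So u* = 9.81 - 5.13 = 4.68%.

4.68%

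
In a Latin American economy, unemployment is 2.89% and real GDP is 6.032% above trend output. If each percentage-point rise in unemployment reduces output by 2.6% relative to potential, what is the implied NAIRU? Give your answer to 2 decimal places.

From Okun's law, u - u* = -(output gap)/β = -(6.032)/2.6 = -2.32 points.
So u* = 2.89 + 2.32 = 5.21%.

5.21%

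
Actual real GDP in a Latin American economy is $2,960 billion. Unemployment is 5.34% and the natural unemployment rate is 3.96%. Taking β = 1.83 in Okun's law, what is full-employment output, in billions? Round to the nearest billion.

$3,037 billion

Unemployment gap = 5.34 - 3.96 = 1.38 points, so output gap = -1.83 × 1.38 = -2.5254%.
Since Y = Y* × (1 + gap/100), Y* = 2960/0.974746 ≈ 3037 billion.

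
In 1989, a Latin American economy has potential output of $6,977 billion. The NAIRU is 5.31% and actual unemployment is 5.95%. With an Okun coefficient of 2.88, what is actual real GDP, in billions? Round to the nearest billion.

Unemployment gap = 5.95 - 5.31 = 0.64 points, so the output gap is -2.88 × 0.64 = -1.8432%.
Actual GDP = 6977 × (1 - 1.8432/100) = 6977 × 0.981568 ≈ 6848 billion.

$6,848 billion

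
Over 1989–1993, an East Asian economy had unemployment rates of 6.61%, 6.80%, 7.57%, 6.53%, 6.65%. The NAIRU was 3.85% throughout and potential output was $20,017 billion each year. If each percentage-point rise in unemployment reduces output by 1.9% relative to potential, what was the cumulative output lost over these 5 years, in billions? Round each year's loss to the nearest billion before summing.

Year 1989: gap = -1.9 × (6.61 - 3.85) = -5.244%, loss ≈ 20017 × 5.244/100 ≈ 1050.
Year 1990: gap = -1.9 × (6.8 - 3.85) = -5.605%, loss ≈ 20017 × 5.605/100 ≈ 1122.
Year 1991: gap = -1.9 × (7.57 - 3.85) = -7.068%, loss ≈ 20017 × 7.068/100 ≈ 1415.
Year 1992: gap = -1.9 × (6.53 - 3.85) = -5.092%, loss ≈ 20017 × 5.092/100 ≈ 1019.
Year 1993: gap = -1.9 × (6.65 - 3.85) = -5.32%, loss ≈ 20017 × 5.32/100 ≈ 1065.
Total lost output = 1050 + 1122 + 1415 + 1019 + 1065 = 5671 billion.

$5,671 billion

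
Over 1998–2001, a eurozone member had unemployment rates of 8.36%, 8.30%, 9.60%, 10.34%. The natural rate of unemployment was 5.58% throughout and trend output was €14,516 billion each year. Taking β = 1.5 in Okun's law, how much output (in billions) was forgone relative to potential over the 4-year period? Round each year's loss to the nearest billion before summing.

Year 1998: gap = -1.5 × (8.36 - 5.58) = -4.17%, loss ≈ 14516 × 4.17/100 ≈ 605.
Year 1999: gap = -1.5 × (8.3 - 5.58) = -4.08%, loss ≈ 14516 × 4.08/100 ≈ 592.
Year 2000: gap = -1.5 × (9.6 - 5.58) = -6.03%, loss ≈ 14516 × 6.03/100 ≈ 875.
Year 2001: gap = -1.5 × (10.34 - 5.58) = -7.14%, loss ≈ 14516 × 7.14/100 ≈ 1036.
Total lost output = 605 + 592 + 875 + 1036 = 3108 billion.

€3,108 billion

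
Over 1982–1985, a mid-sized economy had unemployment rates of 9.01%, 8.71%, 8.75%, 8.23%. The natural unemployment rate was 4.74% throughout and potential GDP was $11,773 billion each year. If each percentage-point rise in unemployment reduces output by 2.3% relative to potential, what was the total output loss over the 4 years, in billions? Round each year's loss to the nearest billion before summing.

Year 1982: gap = -2.3 × (9.01 - 4.74) = -9.821%, loss ≈ 11773 × 9.821/100 ≈ 1156.
Year 1983: gap = -2.3 × (8.71 - 4.74) = -9.131%, loss ≈ 11773 × 9.131/100 ≈ 1075.
Year 1984: gap = -2.3 × (8.75 - 4.74) = -9.223%, loss ≈ 11773 × 9.223/100 ≈ 1086.
Year 1985: gap = -2.3 × (8.23 - 4.74) = -8.027%, loss ≈ 11773 × 8.027/100 ≈ 945.
Total lost output = 1156 + 1075 + 1086 + 945 = 4262 billion.

$4,262 billion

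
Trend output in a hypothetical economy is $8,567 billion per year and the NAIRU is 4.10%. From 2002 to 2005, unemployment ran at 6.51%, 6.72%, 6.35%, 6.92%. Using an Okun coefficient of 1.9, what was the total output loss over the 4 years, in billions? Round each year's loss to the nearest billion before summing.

Year 2002: gap = -1.9 × (6.51 - 4.1) = -4.579%, loss ≈ 8567 × 4.579/100 ≈ 392.
Year 2003: gap = -1.9 × (6.72 - 4.1) = -4.978%, loss ≈ 8567 × 4.978/100 ≈ 426.
Year 2004: gap = -1.9 × (6.35 - 4.1) = -4.275%, loss ≈ 8567 × 4.275/100 ≈ 366.
Year 2005: gap = -1.9 × (6.92 - 4.1) = -5.358%, loss ≈ 8567 × 5.358/100 ≈ 459.
Total lost output = 392 + 426 + 366 + 459 = 1643 billion.

$1,643 billion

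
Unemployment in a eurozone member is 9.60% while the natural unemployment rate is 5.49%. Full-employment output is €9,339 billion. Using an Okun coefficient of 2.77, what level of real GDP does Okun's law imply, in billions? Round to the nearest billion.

Unemployment gap = 9.6 - 5.49 = 4.11 points, so the output gap is -2.77 × 4.11 = -11.3847%.
Actual GDP = 9339 × (1 - 11.3847/100) = 9339 × 0.886153 ≈ 8276 billion.

€8,276 billion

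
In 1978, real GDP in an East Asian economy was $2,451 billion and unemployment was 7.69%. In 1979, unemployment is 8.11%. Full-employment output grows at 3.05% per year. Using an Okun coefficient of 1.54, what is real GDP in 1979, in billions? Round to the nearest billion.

$2,510 billion

Δu = 8.11 - 7.69 = 0.42 points.
Okun's law (growth form): g_Y = g_Y* - β × Δu = 3.05 - 1.54 × (0.42) = 3.05 - 0.6468 = 2.4032%.
Real GDP in the next year = 2451 × (1 + 2.4032/100) = 2451 × 1.024032 ≈ 2510 billion.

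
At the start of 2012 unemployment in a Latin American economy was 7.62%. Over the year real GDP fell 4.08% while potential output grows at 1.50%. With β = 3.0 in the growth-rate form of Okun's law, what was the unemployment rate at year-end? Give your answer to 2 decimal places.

Growth-rate Okun's law: g_Y = g_Y* - β × Δu, so Δu = (g_Y* - g_Y)/β.
Δu = (1.5 + 4.08)/3.0 = 5.58/3.0 = 1.86 percentage points.
Year-end unemployment = 7.62 + 1.86 = 9.48%.

9.48%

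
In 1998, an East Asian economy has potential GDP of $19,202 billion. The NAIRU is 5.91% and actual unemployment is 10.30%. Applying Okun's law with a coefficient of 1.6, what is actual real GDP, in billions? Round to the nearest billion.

Unemployment gap = 10.3 - 5.91 = 4.39 points, so the output gap is -1.6 × 4.39 = -7.024%.
Actual GDP = 19202 × (1 - 7.024/100) = 19202 × 0.92976 ≈ 17853 billion.

$17,853 billion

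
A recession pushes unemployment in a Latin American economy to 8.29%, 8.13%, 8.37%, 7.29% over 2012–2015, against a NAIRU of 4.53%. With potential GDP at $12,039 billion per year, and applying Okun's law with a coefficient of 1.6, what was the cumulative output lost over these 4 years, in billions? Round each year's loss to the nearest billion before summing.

Year 2012: gap = -1.6 × (8.29 - 4.53) = -6.016%, loss ≈ 12039 × 6.016/100 ≈ 724.
Year 2013: gap = -1.6 × (8.13 - 4.53) = -5.76%, loss ≈ 12039 × 5.76/100 ≈ 693.
Year 2014: gap = -1.6 × (8.37 - 4.53) = -6.144%, loss ≈ 12039 × 6.144/100 ≈ 740.
Year 2015: gap = -1.6 × (7.29 - 4.53) = -4.416%, loss ≈ 12039 × 4.416/100 ≈ 532.
Total lost output = 724 + 693 + 740 + 532 = 2689 billion.

$2,689 billion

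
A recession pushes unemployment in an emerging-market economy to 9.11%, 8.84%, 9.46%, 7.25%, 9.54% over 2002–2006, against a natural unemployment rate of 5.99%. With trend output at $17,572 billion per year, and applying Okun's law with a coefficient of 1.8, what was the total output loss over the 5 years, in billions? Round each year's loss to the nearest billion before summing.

$4,508 billion

Year 2002: gap = -1.8 × (9.11 - 5.99) = -5.616%, loss ≈ 17572 × 5.616/100 ≈ 987.
Year 2003: gap = -1.8 × (8.84 - 5.99) = -5.13%, loss ≈ 17572 × 5.13/100 ≈ 901.
Year 2004: gap = -1.8 × (9.46 - 5.99) = -6.246%, loss ≈ 17572 × 6.246/100 ≈ 1098.
Year 2005: gap = -1.8 × (7.25 - 5.99) = -2.268%, loss ≈ 17572 × 2.268/100 ≈ 399.
Year 2006: gap = -1.8 × (9.54 - 5.99) = -6.39%, loss ≈ 17572 × 6.39/100 ≈ 1123.
Total lost output = 987 + 901 + 1098 + 399 + 1123 = 4508 billion.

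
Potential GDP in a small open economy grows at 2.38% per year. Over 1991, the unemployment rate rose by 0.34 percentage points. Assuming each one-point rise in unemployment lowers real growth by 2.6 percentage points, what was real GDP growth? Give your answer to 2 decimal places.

1.50%

Growth-rate Okun's law: g_Y = g_Y* - β × Δu.
g_Y = 2.38 - 2.6 × (0.34) = 2.38 - 0.884 = 1.496%, i.e. 1.50% to 2 d.p.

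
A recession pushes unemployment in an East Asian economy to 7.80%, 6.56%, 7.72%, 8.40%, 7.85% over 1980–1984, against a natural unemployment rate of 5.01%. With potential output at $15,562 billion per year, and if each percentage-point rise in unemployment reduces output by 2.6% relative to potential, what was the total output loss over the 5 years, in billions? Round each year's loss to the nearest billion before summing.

Year 1980: gap = -2.6 × (7.8 - 5.01) = -7.254%, loss ≈ 15562 × 7.254/100 ≈ 1129.
Year 1981: gap = -2.6 × (6.56 - 5.01) = -4.03%, loss ≈ 15562 × 4.03/100 ≈ 627.
Year 1982: gap = -2.6 × (7.72 - 5.01) = -7.046%, loss ≈ 15562 × 7.046/100 ≈ 1096.
Year 1983: gap = -2.6 × (8.4 - 5.01) = -8.814%, loss ≈ 15562 × 8.814/100 ≈ 1372.
Year 1984: gap = -2.6 × (7.85 - 5.01) = -7.384%, loss ≈ 15562 × 7.384/100 ≈ 1149.
Total lost output = 1129 + 627 + 1096 + 1372 + 1149 = 5373 billion.

$5,373 billion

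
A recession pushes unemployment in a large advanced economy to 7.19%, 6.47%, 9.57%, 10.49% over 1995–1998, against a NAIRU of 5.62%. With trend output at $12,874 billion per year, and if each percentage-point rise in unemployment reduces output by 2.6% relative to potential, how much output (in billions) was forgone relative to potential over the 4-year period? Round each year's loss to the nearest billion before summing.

$3,763 billion

Year 1995: gap = -2.6 × (7.19 - 5.62) = -4.082%, loss ≈ 12874 × 4.082/100 ≈ 526.
Year 1996: gap = -2.6 × (6.47 - 5.62) = -2.21%, loss ≈ 12874 × 2.21/100 ≈ 285.
Year 1997: gap = -2.6 × (9.57 - 5.62) = -10.27%, loss ≈ 12874 × 10.27/100 ≈ 1322.
Year 1998: gap = -2.6 × (10.49 - 5.62) = -12.662%, loss ≈ 12874 × 12.662/100 ≈ 1630.
Total lost output = 526 + 285 + 1322 + 1630 = 3763 billion.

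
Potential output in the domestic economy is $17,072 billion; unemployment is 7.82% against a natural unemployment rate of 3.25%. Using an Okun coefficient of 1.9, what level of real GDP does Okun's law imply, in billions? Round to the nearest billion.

Unemployment gap = 7.82 - 3.25 = 4.57 points, so the output gap is -1.9 × 4.57 = -8.683%.
Actual GDP = 17072 × (1 - 8.683/100) = 17072 × 0.91317 ≈ 15590 billion.

$15,590 billion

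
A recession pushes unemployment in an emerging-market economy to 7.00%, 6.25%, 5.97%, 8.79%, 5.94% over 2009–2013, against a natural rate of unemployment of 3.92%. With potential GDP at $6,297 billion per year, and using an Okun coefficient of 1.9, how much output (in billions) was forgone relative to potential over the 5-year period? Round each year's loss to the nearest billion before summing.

Year 2009: gap = -1.9 × (7 - 3.92) = -5.852%, loss ≈ 6297 × 5.852/100 ≈ 369.
Year 2010: gap = -1.9 × (6.25 - 3.92) = -4.427%, loss ≈ 6297 × 4.427/100 ≈ 279.
Year 2011: gap = -1.9 × (5.97 - 3.92) = -3.895%, loss ≈ 6297 × 3.895/100 ≈ 245.
Year 2012: gap = -1.9 × (8.79 - 3.92) = -9.253%, loss ≈ 6297 × 9.253/100 ≈ 583.
Year 2013: gap = -1.9 × (5.94 - 3.92) = -3.838%, loss ≈ 6297 × 3.838/100 ≈ 242.
Total lost output = 369 + 279 + 245 + 583 + 242 = 1718 billion.

$1,718 billion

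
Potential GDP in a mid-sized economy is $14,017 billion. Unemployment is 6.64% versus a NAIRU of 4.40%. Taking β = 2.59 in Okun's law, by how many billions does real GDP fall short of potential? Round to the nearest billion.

Output gap = -2.59 × (6.64 - 4.4) = -2.59 × 2.24 = -5.8016%.
Actual GDP ≈ 14017 × 0.941984 ≈ 13204 billion, so the shortfall is 14017 - 13204 = 813 billion.

$813 billion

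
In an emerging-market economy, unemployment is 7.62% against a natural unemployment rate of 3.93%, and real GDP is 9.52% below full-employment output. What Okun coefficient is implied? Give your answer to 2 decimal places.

β ≈ 2.58

Okun's law: output gap = -β × (u - u*).
-9.52 = -β × (7.62 - 3.93) = -β × 3.69, so β = 9.52/3.69 = 2.58.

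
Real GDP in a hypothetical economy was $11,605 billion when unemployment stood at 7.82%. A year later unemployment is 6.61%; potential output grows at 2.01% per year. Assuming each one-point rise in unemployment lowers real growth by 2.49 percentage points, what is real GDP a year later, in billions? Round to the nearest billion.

Δu = 6.61 - 7.82 = -1.21 points.
Okun's law (growth form): g_Y = g_Y* - β × Δu = 2.01 - 2.49 × (-1.21) = 2.01 + 3.0129 = 5.0229%.
Real GDP in the next year = 11605 × (1 + 5.0229/100) = 11605 × 1.050229 ≈ 12188 billion.

$12,188 billion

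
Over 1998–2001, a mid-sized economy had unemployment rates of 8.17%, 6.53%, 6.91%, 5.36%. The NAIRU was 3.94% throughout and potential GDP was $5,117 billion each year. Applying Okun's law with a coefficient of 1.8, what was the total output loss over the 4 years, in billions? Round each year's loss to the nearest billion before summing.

Year 1998: gap = -1.8 × (8.17 - 3.94) = -7.614%, loss ≈ 5117 × 7.614/100 ≈ 390.
Year 1999: gap = -1.8 × (6.53 - 3.94) = -4.662%, loss ≈ 5117 × 4.662/100 ≈ 239.
Year 2000: gap = -1.8 × (6.91 - 3.94) = -5.346%, loss ≈ 5117 × 5.346/100 ≈ 274.
Year 2001: gap = -1.8 × (5.36 - 3.94) = -2.556%, loss ≈ 5117 × 2.556/100 ≈ 131.
Total lost output = 390 + 239 + 274 + 131 = 1034 billion.

$1,034 billion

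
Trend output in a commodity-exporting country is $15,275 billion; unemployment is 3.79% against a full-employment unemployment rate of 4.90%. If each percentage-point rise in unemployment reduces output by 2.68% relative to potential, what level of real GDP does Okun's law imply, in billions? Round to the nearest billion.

Unemployment gap = 3.79 - 4.9 = -1.11 points, so the output gap is -2.68 × (-1.11) = 2.9748%.
Actual GDP = 15275 × (1 + 2.9748/100) = 15275 × 1.029748 ≈ 15729 billion.

$15,729 billion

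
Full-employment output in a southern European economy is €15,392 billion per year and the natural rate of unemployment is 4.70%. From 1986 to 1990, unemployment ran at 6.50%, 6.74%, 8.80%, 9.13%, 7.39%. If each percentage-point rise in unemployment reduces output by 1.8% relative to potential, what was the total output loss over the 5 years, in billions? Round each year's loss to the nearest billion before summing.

€4,172 billion

Year 1986: gap = -1.8 × (6.5 - 4.7) = -3.24%, loss ≈ 15392 × 3.24/100 ≈ 499.
Year 1987: gap = -1.8 × (6.74 - 4.7) = -3.672%, loss ≈ 15392 × 3.672/100 ≈ 565.
Year 1988: gap = -1.8 × (8.8 - 4.7) = -7.38%, loss ≈ 15392 × 7.38/100 ≈ 1136.
Year 1989: gap = -1.8 × (9.13 - 4.7) = -7.974%, loss ≈ 15392 × 7.974/100 ≈ 1227.
Year 1990: gap = -1.8 × (7.39 - 4.7) = -4.842%, loss ≈ 15392 × 4.842/100 ≈ 745.
Total lost output = 499 + 565 + 1136 + 1227 + 745 = 4172 billion.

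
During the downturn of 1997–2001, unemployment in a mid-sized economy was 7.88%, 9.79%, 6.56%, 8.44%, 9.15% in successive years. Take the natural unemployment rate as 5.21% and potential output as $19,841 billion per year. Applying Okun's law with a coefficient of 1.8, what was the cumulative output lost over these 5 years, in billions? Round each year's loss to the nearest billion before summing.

Year 1997: gap = -1.8 × (7.88 - 5.21) = -4.806%, loss ≈ 19841 × 4.806/100 ≈ 954.
Year 1998: gap = -1.8 × (9.79 - 5.21) = -8.244%, loss ≈ 19841 × 8.244/100 ≈ 1636.
Year 1999: gap = -1.8 × (6.56 - 5.21) = -2.43%, loss ≈ 19841 × 2.43/100 ≈ 482.
Year 2000: gap = -1.8 × (8.44 - 5.21) = -5.814%, loss ≈ 19841 × 5.814/100 ≈ 1154.
Year 2001: gap = -1.8 × (9.15 - 5.21) = -7.092%, loss ≈ 19841 × 7.092/100 ≈ 1407.
Total lost output = 954 + 1636 + 482 + 1154 + 1407 = 5633 billion.

$5,633 billion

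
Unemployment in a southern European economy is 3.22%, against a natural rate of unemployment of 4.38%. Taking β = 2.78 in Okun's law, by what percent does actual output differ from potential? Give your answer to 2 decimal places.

The unemployment gap is 3.22 - 4.38 = -1.16 percentage points.
Okun's law gives an output gap of -2.78 × (-1.16) = 3.2248%, i.e. 3.22% above potential.

3.22%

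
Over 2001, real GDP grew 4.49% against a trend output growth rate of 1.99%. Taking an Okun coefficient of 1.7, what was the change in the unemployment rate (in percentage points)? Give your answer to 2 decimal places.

-1.47 percentage points

Growth-rate Okun's law: g_Y = g_Y* - β × Δu, so Δu = (g_Y* - g_Y)/β.
Δu = (1.99 - 4.49)/1.7 = -2.5/1.7 = -1.47 percentage points.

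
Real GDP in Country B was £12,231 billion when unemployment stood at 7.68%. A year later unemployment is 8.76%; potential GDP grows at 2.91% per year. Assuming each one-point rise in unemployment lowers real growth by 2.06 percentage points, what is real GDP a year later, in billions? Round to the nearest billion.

Δu = 8.76 - 7.68 = 1.08 points.
Okun's law (growth form): g_Y = g_Y* - β × Δu = 2.91 - 2.06 × (1.08) = 2.91 - 2.2248 = 0.6852%.
Real GDP in the next year = 12231 × (1 + 0.6852/100) = 12231 × 1.006852 ≈ 12315 billion.

£12,315 billion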